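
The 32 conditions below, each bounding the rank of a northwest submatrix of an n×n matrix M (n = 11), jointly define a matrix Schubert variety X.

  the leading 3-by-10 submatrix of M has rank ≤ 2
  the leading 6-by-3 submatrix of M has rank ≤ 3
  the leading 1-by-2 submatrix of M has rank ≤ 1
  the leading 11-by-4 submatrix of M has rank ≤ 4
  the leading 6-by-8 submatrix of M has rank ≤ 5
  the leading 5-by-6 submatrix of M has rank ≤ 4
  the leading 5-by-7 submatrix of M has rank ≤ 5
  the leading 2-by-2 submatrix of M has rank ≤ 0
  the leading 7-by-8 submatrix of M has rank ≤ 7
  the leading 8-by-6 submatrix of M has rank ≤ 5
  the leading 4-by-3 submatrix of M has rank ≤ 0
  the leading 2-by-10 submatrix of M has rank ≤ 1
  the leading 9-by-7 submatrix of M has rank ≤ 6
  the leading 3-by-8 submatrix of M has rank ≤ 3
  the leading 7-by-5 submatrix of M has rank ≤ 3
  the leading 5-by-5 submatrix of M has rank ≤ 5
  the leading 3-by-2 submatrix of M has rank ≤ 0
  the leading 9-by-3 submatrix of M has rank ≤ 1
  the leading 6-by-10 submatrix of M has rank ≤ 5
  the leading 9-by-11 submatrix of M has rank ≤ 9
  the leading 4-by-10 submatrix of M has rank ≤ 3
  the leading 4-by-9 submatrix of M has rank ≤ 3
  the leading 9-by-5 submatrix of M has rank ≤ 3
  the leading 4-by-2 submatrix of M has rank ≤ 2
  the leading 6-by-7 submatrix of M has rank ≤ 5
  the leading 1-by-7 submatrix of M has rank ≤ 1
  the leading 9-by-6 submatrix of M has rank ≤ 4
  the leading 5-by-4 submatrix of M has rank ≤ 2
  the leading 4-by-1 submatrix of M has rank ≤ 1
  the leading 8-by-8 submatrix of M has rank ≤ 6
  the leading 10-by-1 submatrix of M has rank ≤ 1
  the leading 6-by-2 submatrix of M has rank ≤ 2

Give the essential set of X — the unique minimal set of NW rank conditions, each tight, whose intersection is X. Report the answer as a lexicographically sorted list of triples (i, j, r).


The tightest implied rank at each (i,j), from the 32 conditions:

  row 1: 0  0  0  1  1  1  1  1  1  1  1
  row 2: 0  0  0  1  1  1  1  1  1  1  2
  row 3: 0  0  0  1  2  2  2  2  2  2  3
  row 4: 0  0  0  1  2  3  3  3  3  3  4
  row 5: 1  1  1  2  3  4  4  4  4  4  5
  row 6: 1  1  1  2  3  4  5  5  5  5  6
  row 7: 1  1  1  2  3  4  5  6  6  6  7
  row 8: 1  1  1  2  3  4  5  6  7  7  8
  row 9: 1  1  1  2  3  4  5  6  7  8  9
  row 10: 1  2  2  3  4  5  6  7  8  9  10
  row 11: 1  2  3  4  5  6  7  8  9  10  11

reading off 1-entries of Δ²R: w = (4, 11, 5, 6, 1, 7, 8, 9, 10, 2, 3).

ℓ(w)=26; the 3 essential cells (i,j,r):

[(2, 10, 1), (4, 3, 0), (9, 3, 1)]


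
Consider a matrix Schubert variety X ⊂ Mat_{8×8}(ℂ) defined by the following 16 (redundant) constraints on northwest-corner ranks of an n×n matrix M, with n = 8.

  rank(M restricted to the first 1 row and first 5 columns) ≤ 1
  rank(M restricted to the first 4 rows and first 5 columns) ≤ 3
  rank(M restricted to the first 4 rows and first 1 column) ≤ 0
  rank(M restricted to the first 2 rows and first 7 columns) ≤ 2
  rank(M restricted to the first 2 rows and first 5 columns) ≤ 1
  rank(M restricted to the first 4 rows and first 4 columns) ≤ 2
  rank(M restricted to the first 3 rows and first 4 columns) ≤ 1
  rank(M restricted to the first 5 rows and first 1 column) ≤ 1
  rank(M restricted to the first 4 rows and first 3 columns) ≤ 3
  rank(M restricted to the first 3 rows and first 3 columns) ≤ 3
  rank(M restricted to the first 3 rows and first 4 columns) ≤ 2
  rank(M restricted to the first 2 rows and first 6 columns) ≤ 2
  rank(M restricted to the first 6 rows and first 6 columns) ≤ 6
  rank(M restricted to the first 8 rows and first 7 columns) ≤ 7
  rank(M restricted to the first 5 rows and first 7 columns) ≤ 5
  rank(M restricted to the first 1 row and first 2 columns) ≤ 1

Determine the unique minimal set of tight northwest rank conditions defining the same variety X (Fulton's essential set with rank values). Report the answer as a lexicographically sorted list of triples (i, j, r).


Propagating the 16 rank bounds to every northwest block:

  row 1: 0, 1, 1, 1, 1, 1, 1, 1
  row 2: 0, 1, 1, 1, 1, 2, 2, 2
  row 3: 0, 1, 1, 1, 2, 3, 3, 3
  row 4: 0, 1, 2, 2, 3, 4, 4, 4
  row 5: 1, 2, 3, 3, 4, 5, 5, 5
  row 6: 1, 2, 3, 4, 5, 6, 6, 6
  row 7: 1, 2, 3, 4, 5, 6, 7, 7
  row 8: 1, 2, 3, 4, 5, 6, 7, 8

the unique w with this rank table is (2, 6, 5, 3, 1, 4, 7, 8).

3 SE-corners of the 9-cell Rothe diagram give Ess(w):

[(2, 5, 1), (3, 4, 1), (4, 1, 0)]


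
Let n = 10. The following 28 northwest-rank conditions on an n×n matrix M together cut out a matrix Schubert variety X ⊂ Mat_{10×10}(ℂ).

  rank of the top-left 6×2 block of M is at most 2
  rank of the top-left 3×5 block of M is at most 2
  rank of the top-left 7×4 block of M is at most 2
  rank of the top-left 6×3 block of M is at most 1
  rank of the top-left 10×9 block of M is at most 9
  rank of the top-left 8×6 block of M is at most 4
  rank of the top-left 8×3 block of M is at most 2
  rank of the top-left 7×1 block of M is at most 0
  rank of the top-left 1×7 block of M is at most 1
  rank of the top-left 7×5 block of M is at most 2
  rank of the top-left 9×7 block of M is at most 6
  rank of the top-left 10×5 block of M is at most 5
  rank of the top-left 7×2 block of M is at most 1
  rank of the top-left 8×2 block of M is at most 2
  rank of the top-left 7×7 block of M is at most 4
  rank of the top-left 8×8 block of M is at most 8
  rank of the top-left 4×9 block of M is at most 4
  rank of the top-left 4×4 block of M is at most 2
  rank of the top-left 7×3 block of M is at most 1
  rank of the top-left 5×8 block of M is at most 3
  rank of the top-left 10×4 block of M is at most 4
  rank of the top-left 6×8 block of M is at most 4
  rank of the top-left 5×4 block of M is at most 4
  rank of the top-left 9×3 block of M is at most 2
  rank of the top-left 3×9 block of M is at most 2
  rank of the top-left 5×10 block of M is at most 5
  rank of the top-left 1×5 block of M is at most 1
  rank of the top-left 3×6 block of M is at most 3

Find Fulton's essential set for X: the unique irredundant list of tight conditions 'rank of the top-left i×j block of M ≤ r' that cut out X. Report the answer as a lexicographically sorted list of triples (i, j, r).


The tightest implied rank at each (i,j), from the 28 conditions:

  i=1: 0 | 1 | 1 | 1 | 1 | 1 | 1 | 1 | 1 | 1
  i=2: 0 | 1 | 1 | 2 | 2 | 2 | 2 | 2 | 2 | 2
  i=3: 0 | 1 | 1 | 2 | 2 | 2 | 2 | 2 | 2 | 3
  i=4: 0 | 1 | 1 | 2 | 2 | 3 | 3 | 3 | 3 | 4
  i=5: 0 | 1 | 1 | 2 | 2 | 3 | 3 | 3 | 4 | 5
  i=6: 0 | 1 | 1 | 2 | 2 | 3 | 4 | 4 | 5 | 6
  i=7: 0 | 1 | 1 | 2 | 2 | 3 | 4 | 5 | 6 | 7
  i=8: 1 | 2 | 2 | 3 | 3 | 4 | 5 | 6 | 7 | 8
  i=9: 1 | 2 | 2 | 3 | 4 | 5 | 6 | 7 | 8 | 9
  i=10: 1 | 2 | 3 | 4 | 5 | 6 | 7 | 8 | 9 | 10

so w = (2, 4, 10, 6, 9, 7, 8, 1, 5, 3).

D(w) has 25 cells with 6 SE-corners; essential set:

[(3, 9, 2), (5, 8, 3), (7, 1, 0), (7, 3, 1), (7, 5, 2), (9, 3, 2)]


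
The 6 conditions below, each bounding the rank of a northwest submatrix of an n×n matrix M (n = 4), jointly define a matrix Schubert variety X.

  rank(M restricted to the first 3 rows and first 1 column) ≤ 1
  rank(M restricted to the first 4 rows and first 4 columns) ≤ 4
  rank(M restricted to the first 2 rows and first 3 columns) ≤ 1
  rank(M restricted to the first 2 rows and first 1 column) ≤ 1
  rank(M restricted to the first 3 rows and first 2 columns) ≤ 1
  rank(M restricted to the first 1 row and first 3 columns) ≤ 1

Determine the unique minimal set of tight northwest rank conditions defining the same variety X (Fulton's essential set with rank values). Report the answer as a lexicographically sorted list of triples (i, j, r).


Computing R[i][j] = min implied NW-rank bound (n=4, 6 conditions):

  R[1]: 1 1 1 1
  R[2]: 1 1 1 2
  R[3]: 1 1 2 3
  R[4]: 1 2 3 4

hence w(1..4) = (1, 4, 3, 2).

|D(w)|=3, |Ess(w)|=2:

[(2, 3, 1), (3, 2, 1)]


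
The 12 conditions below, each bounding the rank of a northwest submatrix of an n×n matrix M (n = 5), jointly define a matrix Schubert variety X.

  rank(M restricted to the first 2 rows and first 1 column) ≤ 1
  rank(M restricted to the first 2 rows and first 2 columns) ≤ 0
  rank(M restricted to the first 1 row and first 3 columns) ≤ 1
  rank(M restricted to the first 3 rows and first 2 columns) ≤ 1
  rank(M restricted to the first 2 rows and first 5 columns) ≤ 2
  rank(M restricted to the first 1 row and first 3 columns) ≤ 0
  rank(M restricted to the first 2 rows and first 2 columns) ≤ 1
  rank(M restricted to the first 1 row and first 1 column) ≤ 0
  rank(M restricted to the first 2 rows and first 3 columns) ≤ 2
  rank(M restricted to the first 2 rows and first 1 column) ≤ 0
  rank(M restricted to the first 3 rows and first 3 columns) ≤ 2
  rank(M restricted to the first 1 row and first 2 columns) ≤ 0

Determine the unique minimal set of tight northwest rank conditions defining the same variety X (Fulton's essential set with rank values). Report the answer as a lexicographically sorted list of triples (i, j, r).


Rank table r_w(5×5) implied by the 12 constraints:

  i=1: 0 0 0 1 1
  i=2: 0 0 1 2 2
  i=3: 1 1 2 3 3
  i=4: 1 2 3 4 4
  i=5: 1 2 3 4 5

giving w = (4, 3, 1, 2, 5) via Δ²R.

ℓ(w)=5; the 2 essential cells (i,j,r):

[(1, 3, 0), (2, 2, 0)]


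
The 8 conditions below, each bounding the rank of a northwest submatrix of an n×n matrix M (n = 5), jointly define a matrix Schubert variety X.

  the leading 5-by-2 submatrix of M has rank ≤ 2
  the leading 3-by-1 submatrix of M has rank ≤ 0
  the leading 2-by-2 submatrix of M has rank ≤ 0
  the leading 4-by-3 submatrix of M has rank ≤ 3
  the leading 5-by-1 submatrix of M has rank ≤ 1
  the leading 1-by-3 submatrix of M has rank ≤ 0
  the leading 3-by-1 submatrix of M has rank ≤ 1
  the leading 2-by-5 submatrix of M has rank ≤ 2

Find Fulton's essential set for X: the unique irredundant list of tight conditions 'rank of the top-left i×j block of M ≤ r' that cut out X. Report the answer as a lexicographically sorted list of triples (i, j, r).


Reconstructing r_w from the 8 given conditions:

  i=1: 0  0  0  1  1
  i=2: 0  0  1  2  2
  i=3: 0  1  2  3  3
  i=4: 1  2  3  4  4
  i=5: 1  2  3  4  5

the unique w with this rank table is (4, 3, 2, 1, 5).

Rothe diagram D(w) (6 cells), 3 SE-corners (essential conditions):

[(1, 3, 0), (2, 2, 0), (3, 1, 0)]


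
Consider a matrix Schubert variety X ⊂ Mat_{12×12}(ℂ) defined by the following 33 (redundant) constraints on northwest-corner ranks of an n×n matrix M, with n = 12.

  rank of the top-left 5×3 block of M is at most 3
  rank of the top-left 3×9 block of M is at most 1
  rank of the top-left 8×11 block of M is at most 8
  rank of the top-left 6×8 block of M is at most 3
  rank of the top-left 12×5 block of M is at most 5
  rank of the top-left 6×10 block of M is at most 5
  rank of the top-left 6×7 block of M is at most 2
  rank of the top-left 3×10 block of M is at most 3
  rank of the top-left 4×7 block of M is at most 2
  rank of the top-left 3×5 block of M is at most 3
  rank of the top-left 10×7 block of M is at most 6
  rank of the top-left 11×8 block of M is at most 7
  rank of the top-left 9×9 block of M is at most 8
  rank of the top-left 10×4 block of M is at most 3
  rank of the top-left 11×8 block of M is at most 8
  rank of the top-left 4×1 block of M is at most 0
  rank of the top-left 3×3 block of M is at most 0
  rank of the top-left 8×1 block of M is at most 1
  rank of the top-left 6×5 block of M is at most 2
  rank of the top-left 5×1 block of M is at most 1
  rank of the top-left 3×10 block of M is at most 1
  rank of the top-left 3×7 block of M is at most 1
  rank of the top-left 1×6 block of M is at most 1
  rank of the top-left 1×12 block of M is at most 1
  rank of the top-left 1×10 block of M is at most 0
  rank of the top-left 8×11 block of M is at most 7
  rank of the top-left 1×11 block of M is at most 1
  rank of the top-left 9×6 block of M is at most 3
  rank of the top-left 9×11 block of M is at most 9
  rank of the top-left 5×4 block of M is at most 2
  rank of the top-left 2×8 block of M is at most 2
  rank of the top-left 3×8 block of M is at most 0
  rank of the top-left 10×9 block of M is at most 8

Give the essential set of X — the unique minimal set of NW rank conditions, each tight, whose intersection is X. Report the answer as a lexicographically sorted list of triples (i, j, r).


Reconstructing r_w from the 33 given conditions:

  i=1: 0 | 0 | 0 | 0 | 0 | 0 | 0 | 0 | 0 | 0 | 1 | 1
  i=2: 0 | 0 | 0 | 0 | 0 | 0 | 0 | 0 | 1 | 1 | 2 | 2
  i=3: 0 | 0 | 0 | 0 | 0 | 0 | 0 | 0 | 1 | 1 | 2 | 3
  i=4: 0 | 1 | 1 | 1 | 1 | 1 | 1 | 1 | 2 | 2 | 3 | 4
  i=5: 1 | 2 | 2 | 2 | 2 | 2 | 2 | 2 | 3 | 3 | 4 | 5
  i=6: 1 | 2 | 2 | 2 | 2 | 2 | 2 | 3 | 4 | 4 | 5 | 6
  i=7: 1 | 2 | 3 | 3 | 3 | 3 | 3 | 4 | 5 | 5 | 6 | 7
  i=8: 1 | 2 | 3 | 3 | 3 | 3 | 4 | 5 | 6 | 6 | 7 | 8
  i=9: 1 | 2 | 3 | 3 | 3 | 3 | 4 | 5 | 6 | 7 | 8 | 9
  i=10: 1 | 2 | 3 | 3 | 4 | 4 | 5 | 6 | 7 | 8 | 9 | 10
  i=11: 1 | 2 | 3 | 4 | 5 | 5 | 6 | 7 | 8 | 9 | 10 | 11
  i=12: 1 | 2 | 3 | 4 | 5 | 6 | 7 | 8 | 9 | 10 | 11 | 12

second differences of R give the permutation w = (11, 9, 12, 2, 1, 8, 3, 7, 10, 5, 4, 6).

ℓ(w)=40; the 7 essential cells (i,j,r):

[(1, 10, 0), (3, 8, 0), (3, 10, 1), (4, 1, 0), (6, 7, 2), (9, 6, 3), (10, 4, 3)]


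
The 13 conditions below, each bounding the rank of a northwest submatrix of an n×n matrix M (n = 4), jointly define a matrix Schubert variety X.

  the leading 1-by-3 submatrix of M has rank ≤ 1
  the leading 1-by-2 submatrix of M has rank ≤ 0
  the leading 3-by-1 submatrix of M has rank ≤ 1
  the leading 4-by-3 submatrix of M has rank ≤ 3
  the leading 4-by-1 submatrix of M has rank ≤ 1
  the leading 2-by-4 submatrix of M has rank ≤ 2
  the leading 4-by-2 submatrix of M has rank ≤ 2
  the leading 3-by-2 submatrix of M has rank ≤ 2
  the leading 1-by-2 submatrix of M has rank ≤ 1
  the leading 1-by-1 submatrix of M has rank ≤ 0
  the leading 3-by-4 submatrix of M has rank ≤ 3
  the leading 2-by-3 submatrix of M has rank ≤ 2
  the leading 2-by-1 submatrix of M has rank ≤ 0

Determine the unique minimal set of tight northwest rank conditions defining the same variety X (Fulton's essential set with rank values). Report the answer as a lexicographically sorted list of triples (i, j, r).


Rank table r_w(4×4) implied by the 13 constraints:

  row 1: 0 | 0 | 1 | 1
  row 2: 0 | 1 | 2 | 2
  row 3: 1 | 2 | 3 | 3
  row 4: 1 | 2 | 3 | 4

second differences of R give the permutation w = (3, 2, 1, 4).

ℓ(w)=3; the 2 essential cells (i,j,r):

[(1, 2, 0), (2, 1, 0)]


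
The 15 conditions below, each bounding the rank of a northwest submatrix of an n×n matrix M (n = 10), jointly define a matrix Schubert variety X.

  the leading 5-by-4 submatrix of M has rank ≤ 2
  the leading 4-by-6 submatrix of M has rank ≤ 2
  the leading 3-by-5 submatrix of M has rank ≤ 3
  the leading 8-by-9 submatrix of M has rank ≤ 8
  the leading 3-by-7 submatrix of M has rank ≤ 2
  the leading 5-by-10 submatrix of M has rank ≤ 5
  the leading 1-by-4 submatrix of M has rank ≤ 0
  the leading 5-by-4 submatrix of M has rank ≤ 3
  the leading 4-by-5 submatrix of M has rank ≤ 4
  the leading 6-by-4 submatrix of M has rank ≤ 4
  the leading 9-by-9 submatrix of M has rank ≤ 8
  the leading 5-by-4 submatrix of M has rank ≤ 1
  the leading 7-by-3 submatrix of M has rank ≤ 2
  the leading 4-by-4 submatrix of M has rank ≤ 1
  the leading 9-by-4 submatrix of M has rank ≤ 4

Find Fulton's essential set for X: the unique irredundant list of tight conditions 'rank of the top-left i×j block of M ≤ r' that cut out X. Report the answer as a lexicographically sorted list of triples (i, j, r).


Recovering R(i,j) via the rank-extension bound from the 15 conditions:

  R[1]: 0, 0, 0, 0, 1, 1, 1, 1, 1, 1
  R[2]: 1, 1, 1, 1, 2, 2, 2, 2, 2, 2
  R[3]: 1, 1, 1, 1, 2, 2, 2, 3, 3, 3
  R[4]: 1, 1, 1, 1, 2, 2, 3, 4, 4, 4
  R[5]: 1, 1, 1, 1, 2, 3, 4, 5, 5, 5
  R[6]: 1, 2, 2, 2, 3, 4, 5, 6, 6, 6
  R[7]: 1, 2, 2, 3, 4, 5, 6, 7, 7, 7
  R[8]: 1, 2, 3, 4, 5, 6, 7, 8, 8, 8
  R[9]: 1, 2, 3, 4, 5, 6, 7, 8, 8, 9
  R[10]: 1, 2, 3, 4, 5, 6, 7, 8, 9, 10

the unique w with this rank table is (5, 1, 8, 7, 6, 2, 4, 3, 10, 9).

Rothe diagram D(w) (18 cells), 6 SE-corners (essential conditions):

[(1, 4, 0), (3, 7, 2), (4, 6, 2), (5, 4, 1), (7, 3, 2), (9, 9, 8)]


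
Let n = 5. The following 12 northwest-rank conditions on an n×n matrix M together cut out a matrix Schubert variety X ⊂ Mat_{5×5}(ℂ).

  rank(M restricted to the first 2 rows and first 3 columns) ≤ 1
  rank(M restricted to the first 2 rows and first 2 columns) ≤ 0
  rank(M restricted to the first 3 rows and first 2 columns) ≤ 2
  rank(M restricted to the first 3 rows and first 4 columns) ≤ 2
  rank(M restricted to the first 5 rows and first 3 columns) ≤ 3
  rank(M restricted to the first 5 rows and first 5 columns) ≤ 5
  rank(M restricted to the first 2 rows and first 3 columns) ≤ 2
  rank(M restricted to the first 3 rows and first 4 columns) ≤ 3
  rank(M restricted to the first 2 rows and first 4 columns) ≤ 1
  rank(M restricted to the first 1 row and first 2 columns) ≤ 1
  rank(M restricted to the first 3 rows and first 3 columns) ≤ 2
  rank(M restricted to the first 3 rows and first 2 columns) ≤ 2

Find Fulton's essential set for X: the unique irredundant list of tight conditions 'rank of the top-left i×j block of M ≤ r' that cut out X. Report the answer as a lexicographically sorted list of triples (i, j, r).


Recovering R(i,j) via the rank-extension bound from the 12 conditions:

  row 1: 0  0  1  1  1
  row 2: 0  0  1  1  2
  row 3: 1  1  2  2  3
  row 4: 1  2  3  3  4
  row 5: 1  2  3  4  5

reading off 1-entries of Δ²R: w = (3, 5, 1, 2, 4).

ℓ(w)=5; the 2 essential cells (i,j,r):

[(2, 2, 0), (2, 4, 1)]


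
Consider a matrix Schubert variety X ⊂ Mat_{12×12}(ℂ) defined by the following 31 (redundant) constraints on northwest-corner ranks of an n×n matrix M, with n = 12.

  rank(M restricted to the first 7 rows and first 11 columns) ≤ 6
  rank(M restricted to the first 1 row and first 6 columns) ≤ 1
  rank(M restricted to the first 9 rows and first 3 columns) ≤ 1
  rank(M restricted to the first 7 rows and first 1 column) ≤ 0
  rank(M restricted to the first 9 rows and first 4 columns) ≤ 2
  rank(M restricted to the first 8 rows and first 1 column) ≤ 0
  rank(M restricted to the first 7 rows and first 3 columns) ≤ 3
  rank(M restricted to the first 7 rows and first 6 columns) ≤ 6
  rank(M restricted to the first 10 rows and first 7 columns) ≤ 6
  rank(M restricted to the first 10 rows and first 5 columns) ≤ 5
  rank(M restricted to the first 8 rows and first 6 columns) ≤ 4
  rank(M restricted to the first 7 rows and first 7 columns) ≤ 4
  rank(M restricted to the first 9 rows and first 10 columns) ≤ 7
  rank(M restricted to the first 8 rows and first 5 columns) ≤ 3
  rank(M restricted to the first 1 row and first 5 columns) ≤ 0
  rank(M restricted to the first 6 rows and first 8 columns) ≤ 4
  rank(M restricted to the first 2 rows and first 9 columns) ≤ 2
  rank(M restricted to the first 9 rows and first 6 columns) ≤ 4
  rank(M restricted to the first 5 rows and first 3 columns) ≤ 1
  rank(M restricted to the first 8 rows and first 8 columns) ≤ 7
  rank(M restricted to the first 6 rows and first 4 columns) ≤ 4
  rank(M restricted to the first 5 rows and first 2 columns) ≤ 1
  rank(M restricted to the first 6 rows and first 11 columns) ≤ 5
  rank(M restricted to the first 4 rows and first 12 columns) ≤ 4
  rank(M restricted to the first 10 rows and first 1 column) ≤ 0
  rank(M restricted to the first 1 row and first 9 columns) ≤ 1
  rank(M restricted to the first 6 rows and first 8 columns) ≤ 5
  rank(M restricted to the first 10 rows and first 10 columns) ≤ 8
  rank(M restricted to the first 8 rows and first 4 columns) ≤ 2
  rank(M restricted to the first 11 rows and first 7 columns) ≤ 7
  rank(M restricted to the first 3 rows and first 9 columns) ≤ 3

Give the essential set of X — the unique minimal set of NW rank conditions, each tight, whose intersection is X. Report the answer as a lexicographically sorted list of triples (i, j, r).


Recovering R(i,j) via the rank-extension bound from the 31 conditions:

  i=1: 0 | 0 | 0 | 0 | 0 | 1 | 1 | 1 | 1 | 1 | 1 | 1
  i=2: 0 | 1 | 1 | 1 | 1 | 2 | 2 | 2 | 2 | 2 | 2 | 2
  i=3: 0 | 1 | 1 | 2 | 2 | 3 | 3 | 3 | 3 | 3 | 3 | 3
  i=4: 0 | 1 | 1 | 2 | 3 | 4 | 4 | 4 | 4 | 4 | 4 | 4
  i=5: 0 | 1 | 1 | 2 | 3 | 4 | 4 | 4 | 5 | 5 | 5 | 5
  i=6: 0 | 1 | 1 | 2 | 3 | 4 | 4 | 4 | 5 | 5 | 5 | 6
  i=7: 0 | 1 | 1 | 2 | 3 | 4 | 4 | 5 | 6 | 6 | 6 | 7
  i=8: 0 | 1 | 1 | 2 | 3 | 4 | 5 | 6 | 7 | 7 | 7 | 8
  i=9: 0 | 1 | 1 | 2 | 3 | 4 | 5 | 6 | 7 | 7 | 8 | 9
  i=10: 0 | 1 | 2 | 3 | 4 | 5 | 6 | 7 | 8 | 8 | 9 | 10
  i=11: 1 | 2 | 3 | 4 | 5 | 6 | 7 | 8 | 9 | 9 | 10 | 11
  i=12: 1 | 2 | 3 | 4 | 5 | 6 | 7 | 8 | 9 | 10 | 11 | 12

second differences of R give the permutation w = (6, 2, 4, 5, 9, 12, 8, 7, 11, 3, 1, 10).

|D(w)|=29, |Ess(w)|=7:

[(1, 5, 0), (6, 8, 4), (6, 11, 5), (7, 7, 4), (9, 3, 1), (9, 10, 7), (10, 1, 0)]


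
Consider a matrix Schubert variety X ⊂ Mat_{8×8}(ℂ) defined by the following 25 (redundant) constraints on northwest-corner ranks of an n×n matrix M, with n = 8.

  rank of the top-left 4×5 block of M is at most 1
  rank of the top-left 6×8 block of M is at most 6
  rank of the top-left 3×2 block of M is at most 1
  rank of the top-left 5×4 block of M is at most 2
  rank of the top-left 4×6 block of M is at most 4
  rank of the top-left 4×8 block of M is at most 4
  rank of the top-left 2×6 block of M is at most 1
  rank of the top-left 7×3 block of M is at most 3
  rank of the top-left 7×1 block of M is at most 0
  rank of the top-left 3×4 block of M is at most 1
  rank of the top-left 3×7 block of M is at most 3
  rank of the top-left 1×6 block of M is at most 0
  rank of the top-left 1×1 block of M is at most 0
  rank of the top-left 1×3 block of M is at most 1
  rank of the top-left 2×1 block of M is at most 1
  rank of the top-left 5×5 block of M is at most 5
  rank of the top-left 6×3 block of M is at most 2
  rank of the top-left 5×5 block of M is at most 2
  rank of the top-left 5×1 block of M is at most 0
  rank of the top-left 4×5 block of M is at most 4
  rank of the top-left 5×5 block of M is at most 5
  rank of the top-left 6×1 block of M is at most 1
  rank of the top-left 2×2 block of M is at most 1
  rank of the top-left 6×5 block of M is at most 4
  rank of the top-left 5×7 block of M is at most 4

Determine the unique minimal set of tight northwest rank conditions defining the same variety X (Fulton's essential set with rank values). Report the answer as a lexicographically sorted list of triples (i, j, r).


Recovering R(i,j) via the rank-extension bound from the 25 conditions:

  i=1: 0, 0, 0, 0, 0, 0, 1, 1
  i=2: 0, 1, 1, 1, 1, 1, 2, 2
  i=3: 0, 1, 1, 1, 1, 2, 3, 3
  i=4: 0, 1, 1, 1, 1, 2, 3, 4
  i=5: 0, 1, 2, 2, 2, 3, 4, 5
  i=6: 0, 1, 2, 3, 3, 4, 5, 6
  i=7: 0, 1, 2, 3, 4, 5, 6, 7
  i=8: 1, 2, 3, 4, 5, 6, 7, 8

giving w = (7, 2, 6, 8, 3, 4, 5, 1) via Δ²R.

D(w) has 18 cells with 3 SE-corners; essential set:

[(1, 6, 0), (4, 5, 1), (7, 1, 0)]


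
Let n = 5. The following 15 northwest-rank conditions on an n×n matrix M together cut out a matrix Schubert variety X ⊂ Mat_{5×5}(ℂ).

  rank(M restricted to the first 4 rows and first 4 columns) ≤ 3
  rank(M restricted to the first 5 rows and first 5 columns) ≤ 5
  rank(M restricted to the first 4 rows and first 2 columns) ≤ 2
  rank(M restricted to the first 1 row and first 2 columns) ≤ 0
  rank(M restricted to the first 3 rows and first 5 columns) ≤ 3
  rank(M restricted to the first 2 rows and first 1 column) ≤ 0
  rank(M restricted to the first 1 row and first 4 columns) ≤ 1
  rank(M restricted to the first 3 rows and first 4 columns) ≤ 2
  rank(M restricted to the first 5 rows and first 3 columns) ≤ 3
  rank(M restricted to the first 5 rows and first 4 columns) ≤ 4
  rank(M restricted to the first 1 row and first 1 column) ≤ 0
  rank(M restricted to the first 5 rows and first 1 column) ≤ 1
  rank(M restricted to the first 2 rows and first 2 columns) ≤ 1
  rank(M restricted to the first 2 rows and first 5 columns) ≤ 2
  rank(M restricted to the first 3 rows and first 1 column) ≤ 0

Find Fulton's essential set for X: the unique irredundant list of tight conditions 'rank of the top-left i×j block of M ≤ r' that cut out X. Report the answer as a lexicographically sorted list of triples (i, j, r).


Computing R[i][j] = min implied NW-rank bound (n=5, 15 conditions):

  row 1: 0 | 0 | 1 | 1 | 1
  row 2: 0 | 1 | 2 | 2 | 2
  row 3: 0 | 1 | 2 | 2 | 3
  row 4: 1 | 2 | 3 | 3 | 4
  row 5: 1 | 2 | 3 | 4 | 5

the unique w with this rank table is (3, 2, 5, 1, 4).

|D(w)|=5, |Ess(w)|=3:

[(1, 2, 0), (3, 1, 0), (3, 4, 2)]


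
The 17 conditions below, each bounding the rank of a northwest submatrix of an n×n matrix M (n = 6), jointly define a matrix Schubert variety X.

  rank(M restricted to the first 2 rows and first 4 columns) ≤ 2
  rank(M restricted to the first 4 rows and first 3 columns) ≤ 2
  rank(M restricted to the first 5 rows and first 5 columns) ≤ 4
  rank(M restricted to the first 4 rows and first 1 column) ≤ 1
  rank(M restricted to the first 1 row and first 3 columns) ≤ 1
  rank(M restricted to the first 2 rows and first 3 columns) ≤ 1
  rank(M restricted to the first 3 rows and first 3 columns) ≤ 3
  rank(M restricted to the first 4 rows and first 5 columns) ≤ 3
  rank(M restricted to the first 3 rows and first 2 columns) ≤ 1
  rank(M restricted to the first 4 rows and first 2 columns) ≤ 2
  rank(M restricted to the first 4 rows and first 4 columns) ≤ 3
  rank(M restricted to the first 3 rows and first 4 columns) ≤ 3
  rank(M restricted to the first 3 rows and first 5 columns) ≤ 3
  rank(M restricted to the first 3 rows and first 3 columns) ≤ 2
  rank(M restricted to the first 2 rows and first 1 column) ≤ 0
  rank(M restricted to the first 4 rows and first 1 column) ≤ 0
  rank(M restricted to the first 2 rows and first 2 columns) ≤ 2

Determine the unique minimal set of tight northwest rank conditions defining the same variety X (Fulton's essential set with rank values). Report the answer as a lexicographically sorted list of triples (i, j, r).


Computing R[i][j] = min implied NW-rank bound (n=6, 17 conditions):

  R[1]: 0 | 1 | 1 | 1 | 1 | 1
  R[2]: 0 | 1 | 1 | 2 | 2 | 2
  R[3]: 0 | 1 | 2 | 3 | 3 | 3
  R[4]: 0 | 1 | 2 | 3 | 3 | 4
  R[5]: 1 | 2 | 3 | 4 | 4 | 5
  R[6]: 1 | 2 | 3 | 4 | 5 | 6

hence w(1..6) = (2, 4, 3, 6, 1, 5).

Rothe diagram D(w) (6 cells), 3 SE-corners (essential conditions):

[(2, 3, 1), (4, 1, 0), (4, 5, 3)]


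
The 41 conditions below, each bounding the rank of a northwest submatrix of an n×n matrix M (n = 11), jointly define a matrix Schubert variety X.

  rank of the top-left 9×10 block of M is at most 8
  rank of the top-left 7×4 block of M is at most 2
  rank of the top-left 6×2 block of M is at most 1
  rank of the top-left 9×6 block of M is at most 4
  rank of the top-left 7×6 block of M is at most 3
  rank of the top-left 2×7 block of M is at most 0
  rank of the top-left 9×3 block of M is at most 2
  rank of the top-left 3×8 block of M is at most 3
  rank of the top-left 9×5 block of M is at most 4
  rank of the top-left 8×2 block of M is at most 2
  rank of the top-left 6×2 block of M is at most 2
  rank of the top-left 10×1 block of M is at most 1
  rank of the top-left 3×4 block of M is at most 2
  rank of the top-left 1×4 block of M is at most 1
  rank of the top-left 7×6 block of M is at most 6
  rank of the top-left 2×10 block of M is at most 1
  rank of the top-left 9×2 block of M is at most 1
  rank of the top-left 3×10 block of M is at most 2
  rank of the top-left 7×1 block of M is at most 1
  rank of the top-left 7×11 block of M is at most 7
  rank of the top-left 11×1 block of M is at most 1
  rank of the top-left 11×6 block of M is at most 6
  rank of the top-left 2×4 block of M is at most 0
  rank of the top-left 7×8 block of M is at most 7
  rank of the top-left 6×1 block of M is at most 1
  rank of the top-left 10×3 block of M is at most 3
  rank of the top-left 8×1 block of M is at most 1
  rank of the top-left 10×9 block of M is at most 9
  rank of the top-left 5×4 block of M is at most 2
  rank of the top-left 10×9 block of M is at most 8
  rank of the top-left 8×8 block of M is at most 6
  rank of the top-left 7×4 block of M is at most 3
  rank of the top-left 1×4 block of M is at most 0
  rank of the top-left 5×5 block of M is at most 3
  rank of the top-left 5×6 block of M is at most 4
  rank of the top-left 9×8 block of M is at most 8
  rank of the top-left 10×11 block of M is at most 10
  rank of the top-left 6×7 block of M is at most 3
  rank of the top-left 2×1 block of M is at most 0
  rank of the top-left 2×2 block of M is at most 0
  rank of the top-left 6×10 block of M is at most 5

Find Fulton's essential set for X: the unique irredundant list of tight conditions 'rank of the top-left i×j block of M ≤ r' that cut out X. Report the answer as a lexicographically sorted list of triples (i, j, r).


Recovering R(i,j) via the rank-extension bound from the 41 conditions:

  i=1: 0, 0, 0, 0, 0, 0, 0, 1, 1, 1, 1
  i=2: 0, 0, 0, 0, 0, 0, 0, 1, 1, 1, 2
  i=3: 1, 1, 1, 1, 1, 1, 1, 2, 2, 2, 3
  i=4: 1, 1, 2, 2, 2, 2, 2, 3, 3, 3, 4
  i=5: 1, 1, 2, 2, 3, 3, 3, 4, 4, 4, 5
  i=6: 1, 1, 2, 2, 3, 3, 3, 4, 5, 5, 6
  i=7: 1, 1, 2, 2, 3, 3, 4, 5, 6, 6, 7
  i=8: 1, 1, 2, 3, 4, 4, 5, 6, 7, 7, 8
  i=9: 1, 1, 2, 3, 4, 4, 5, 6, 7, 8, 9
  i=10: 1, 2, 3, 4, 5, 5, 6, 7, 8, 9, 10
  i=11: 1, 2, 3, 4, 5, 6, 7, 8, 9, 10, 11

second differences of R give the permutation w = (8, 11, 1, 3, 5, 9, 7, 4, 10, 2, 6).

D(w) has 29 cells with 7 SE-corners; essential set:

[(2, 7, 0), (2, 10, 1), (6, 7, 3), (7, 4, 2), (7, 6, 3), (9, 2, 1), (9, 6, 4)]


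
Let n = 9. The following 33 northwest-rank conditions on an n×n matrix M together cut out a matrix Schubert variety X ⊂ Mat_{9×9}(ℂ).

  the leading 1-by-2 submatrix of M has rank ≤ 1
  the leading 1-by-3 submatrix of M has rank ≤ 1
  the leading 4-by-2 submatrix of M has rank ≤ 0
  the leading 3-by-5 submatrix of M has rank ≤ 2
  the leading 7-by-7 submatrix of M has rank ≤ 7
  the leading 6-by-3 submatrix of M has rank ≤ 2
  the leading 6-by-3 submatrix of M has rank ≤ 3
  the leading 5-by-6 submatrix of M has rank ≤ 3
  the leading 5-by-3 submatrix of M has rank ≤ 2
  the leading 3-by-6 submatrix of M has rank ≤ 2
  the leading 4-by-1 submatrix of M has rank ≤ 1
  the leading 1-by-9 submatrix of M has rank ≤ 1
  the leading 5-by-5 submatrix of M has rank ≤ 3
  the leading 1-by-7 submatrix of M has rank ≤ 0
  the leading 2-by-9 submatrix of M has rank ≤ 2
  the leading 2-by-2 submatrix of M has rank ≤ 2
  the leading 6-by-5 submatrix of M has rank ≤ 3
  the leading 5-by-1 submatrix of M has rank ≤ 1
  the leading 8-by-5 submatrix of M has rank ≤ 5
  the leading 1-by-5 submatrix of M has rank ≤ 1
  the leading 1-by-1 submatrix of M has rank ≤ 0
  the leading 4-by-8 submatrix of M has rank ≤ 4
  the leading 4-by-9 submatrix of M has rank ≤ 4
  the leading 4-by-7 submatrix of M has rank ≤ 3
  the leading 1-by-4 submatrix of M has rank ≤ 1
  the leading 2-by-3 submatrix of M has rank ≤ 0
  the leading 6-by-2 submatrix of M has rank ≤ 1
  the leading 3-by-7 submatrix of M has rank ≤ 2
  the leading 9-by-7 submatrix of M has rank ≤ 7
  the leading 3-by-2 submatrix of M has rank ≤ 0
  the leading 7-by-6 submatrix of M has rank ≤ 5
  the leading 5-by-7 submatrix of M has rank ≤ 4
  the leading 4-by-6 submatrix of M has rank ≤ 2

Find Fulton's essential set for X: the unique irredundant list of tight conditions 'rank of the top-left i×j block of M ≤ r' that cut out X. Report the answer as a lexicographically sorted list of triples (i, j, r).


Rank table r_w(9×9) implied by the 33 constraints:

  row 1: 0 0 0 0 0 0 0 1 1
  row 2: 0 0 0 1 1 1 1 2 2
  row 3: 0 0 1 2 2 2 2 3 3
  row 4: 0 0 1 2 2 2 3 4 4
  row 5: 1 1 2 3 3 3 4 5 5
  row 6: 1 1 2 3 3 4 5 6 6
  row 7: 1 2 3 4 4 5 6 7 7
  row 8: 1 2 3 4 5 6 7 8 8
  row 9: 1 2 3 4 5 6 7 8 9

hence w(1..9) = (8, 4, 3, 7, 1, 6, 2, 5, 9).

|D(w)|=18, |Ess(w)|=6:

[(1, 7, 0), (2, 3, 0), (4, 2, 0), (4, 6, 2), (6, 2, 1), (6, 5, 3)]


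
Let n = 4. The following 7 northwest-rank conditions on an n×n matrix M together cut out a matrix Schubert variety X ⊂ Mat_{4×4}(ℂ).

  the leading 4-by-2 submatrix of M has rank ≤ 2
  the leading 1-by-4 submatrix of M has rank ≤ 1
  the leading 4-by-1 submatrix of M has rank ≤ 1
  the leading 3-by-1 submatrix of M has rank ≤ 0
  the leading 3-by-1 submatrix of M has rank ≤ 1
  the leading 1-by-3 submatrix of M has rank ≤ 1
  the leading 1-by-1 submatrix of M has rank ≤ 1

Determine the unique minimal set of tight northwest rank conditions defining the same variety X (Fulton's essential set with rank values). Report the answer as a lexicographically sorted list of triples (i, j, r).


Computing R[i][j] = min implied NW-rank bound (n=4, 7 conditions):

  row 1: 0 | 1 | 1 | 1
  row 2: 0 | 1 | 2 | 2
  row 3: 0 | 1 | 2 | 3
  row 4: 1 | 2 | 3 | 4

so w = (2, 3, 4, 1).

Rothe diagram D(w) (3 cells), 1 SE-corner (essential condition):

[(3, 1, 0)]


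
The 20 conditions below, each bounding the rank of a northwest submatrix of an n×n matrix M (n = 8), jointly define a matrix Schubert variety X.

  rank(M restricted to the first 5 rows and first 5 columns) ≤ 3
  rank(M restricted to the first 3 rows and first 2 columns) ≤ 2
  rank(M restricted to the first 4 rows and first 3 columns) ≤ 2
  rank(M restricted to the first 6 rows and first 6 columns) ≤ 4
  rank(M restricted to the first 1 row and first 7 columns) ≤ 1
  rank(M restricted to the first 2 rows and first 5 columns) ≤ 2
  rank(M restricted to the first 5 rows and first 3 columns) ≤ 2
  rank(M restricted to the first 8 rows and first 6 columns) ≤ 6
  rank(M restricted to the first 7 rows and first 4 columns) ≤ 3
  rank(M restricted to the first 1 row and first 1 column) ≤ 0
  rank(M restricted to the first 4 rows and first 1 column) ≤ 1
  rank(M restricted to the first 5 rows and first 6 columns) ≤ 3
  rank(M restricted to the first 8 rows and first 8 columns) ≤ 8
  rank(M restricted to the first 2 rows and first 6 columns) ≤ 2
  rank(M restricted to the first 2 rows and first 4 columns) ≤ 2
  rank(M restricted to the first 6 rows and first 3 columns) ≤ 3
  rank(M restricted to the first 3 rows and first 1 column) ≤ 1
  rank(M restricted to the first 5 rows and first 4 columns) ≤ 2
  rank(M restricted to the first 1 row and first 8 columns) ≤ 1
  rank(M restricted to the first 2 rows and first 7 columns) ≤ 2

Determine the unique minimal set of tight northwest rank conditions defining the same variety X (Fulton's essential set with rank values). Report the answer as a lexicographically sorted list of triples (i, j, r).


Recovering R(i,j) via the rank-extension bound from the 20 conditions:

  R[1]: 0, 1, 1, 1, 1, 1, 1, 1
  R[2]: 1, 2, 2, 2, 2, 2, 2, 2
  R[3]: 1, 2, 2, 2, 3, 3, 3, 3
  R[4]: 1, 2, 2, 2, 3, 3, 4, 4
  R[5]: 1, 2, 2, 2, 3, 3, 4, 5
  R[6]: 1, 2, 3, 3, 4, 4, 5, 6
  R[7]: 1, 2, 3, 3, 4, 5, 6, 7
  R[8]: 1, 2, 3, 4, 5, 6, 7, 8

hence w(1..8) = (2, 1, 5, 7, 8, 3, 6, 4).

Fulton essential set (4 of the 10 Rothe cells):

[(1, 1, 0), (5, 4, 2), (5, 6, 3), (7, 4, 3)]


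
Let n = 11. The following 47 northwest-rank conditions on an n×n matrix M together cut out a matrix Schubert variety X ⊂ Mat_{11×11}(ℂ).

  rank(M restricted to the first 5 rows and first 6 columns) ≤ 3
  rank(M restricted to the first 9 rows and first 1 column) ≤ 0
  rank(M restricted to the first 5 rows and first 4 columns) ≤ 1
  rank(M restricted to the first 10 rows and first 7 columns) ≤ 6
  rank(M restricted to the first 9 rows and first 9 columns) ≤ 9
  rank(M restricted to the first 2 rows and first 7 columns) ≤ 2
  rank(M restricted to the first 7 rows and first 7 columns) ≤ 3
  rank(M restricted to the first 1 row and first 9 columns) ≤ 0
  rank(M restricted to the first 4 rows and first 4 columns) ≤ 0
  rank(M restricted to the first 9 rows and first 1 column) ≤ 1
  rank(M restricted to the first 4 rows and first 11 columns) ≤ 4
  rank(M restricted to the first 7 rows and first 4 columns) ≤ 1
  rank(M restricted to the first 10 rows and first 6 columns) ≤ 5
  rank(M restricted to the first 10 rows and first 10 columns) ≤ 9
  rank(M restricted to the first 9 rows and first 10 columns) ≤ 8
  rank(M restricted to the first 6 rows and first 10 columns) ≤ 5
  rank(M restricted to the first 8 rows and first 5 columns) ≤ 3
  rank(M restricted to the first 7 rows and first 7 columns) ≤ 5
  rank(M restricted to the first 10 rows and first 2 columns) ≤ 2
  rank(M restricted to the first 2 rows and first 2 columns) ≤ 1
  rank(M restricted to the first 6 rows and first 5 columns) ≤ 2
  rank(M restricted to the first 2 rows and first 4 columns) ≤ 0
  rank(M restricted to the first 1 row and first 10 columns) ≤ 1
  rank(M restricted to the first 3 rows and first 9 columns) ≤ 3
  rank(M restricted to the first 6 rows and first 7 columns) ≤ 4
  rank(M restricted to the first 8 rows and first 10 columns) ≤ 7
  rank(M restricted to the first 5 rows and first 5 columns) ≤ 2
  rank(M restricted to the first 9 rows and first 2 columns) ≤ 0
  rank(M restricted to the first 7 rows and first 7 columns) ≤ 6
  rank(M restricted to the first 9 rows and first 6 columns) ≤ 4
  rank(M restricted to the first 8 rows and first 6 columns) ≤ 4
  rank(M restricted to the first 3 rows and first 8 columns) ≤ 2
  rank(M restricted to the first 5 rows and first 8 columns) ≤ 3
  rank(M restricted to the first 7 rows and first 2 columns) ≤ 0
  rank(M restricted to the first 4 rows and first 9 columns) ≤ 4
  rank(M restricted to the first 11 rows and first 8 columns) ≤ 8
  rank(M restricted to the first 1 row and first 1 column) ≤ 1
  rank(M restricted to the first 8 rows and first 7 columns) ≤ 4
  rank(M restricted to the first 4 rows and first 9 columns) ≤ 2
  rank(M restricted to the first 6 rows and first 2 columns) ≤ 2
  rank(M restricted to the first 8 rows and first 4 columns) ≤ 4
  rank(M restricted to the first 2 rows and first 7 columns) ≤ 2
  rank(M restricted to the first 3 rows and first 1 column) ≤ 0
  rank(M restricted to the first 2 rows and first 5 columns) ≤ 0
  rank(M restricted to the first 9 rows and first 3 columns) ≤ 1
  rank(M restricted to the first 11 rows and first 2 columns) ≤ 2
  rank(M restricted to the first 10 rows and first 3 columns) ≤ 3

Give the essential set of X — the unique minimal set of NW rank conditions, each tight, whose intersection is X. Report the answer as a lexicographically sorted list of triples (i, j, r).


Propagating the 47 rank bounds to every northwest block:

  row 1: 0 0 0 0 0 0 0 0 0 1 1
  row 2: 0 0 0 0 0 1 1 1 1 2 2
  row 3: 0 0 0 0 1 2 2 2 2 3 3
  row 4: 0 0 0 0 1 2 2 2 2 3 4
  row 5: 0 0 1 1 2 3 3 3 3 4 5
  row 6: 0 0 1 1 2 3 3 4 4 5 6
  row 7: 0 0 1 1 2 3 3 4 5 6 7
  row 8: 0 0 1 2 3 4 4 5 6 7 8
  row 9: 0 0 1 2 3 4 5 6 7 8 9
  row 10: 1 1 2 3 4 5 6 7 8 9 10
  row 11: 1 2 3 4 5 6 7 8 9 10 11

reading off 1-entries of Δ²R: w = (10, 6, 5, 11, 3, 8, 9, 4, 7, 1, 2).

Rothe diagram D(w) (39 cells), 7 SE-corners (essential conditions):

[(1, 9, 0), (2, 5, 0), (4, 4, 0), (4, 9, 2), (7, 4, 1), (7, 7, 3), (9, 2, 0)]


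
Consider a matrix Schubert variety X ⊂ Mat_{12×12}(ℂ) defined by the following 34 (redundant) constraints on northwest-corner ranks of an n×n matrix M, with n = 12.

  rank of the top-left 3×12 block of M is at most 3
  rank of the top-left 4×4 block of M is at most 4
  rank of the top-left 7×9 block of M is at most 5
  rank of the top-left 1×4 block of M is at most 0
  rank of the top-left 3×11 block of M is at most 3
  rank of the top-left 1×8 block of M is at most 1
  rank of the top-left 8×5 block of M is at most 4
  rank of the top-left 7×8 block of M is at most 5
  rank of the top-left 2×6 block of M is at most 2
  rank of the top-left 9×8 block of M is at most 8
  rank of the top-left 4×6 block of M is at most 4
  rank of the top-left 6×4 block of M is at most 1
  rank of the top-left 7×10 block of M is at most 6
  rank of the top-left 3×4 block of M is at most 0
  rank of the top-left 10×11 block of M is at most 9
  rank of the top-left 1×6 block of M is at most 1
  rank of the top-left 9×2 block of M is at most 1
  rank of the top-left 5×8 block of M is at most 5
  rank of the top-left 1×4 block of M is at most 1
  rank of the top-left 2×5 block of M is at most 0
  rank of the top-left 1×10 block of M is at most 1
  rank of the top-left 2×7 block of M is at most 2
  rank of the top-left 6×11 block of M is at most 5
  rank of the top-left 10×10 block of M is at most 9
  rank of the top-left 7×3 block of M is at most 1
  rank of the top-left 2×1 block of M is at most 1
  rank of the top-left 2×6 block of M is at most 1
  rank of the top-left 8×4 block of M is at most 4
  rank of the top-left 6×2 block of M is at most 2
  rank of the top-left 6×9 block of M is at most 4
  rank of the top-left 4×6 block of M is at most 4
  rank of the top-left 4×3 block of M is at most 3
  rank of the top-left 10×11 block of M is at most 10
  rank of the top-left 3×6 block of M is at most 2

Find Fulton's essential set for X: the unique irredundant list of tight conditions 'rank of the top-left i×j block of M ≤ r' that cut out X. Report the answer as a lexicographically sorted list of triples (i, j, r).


Rank table r_w(12×12) implied by the 34 constraints:

  0  0  0  0  0  1  1  1  1  1  1  1
  0  0  0  0  0  1  2  2  2  2  2  2
  0  0  0  0  1  2  3  3  3  3  3  3
  1  1  1  1  2  3  4  4  4  4  4  4
  1  1  1  1  2  3  4  4  4  5  5  5
  1  1  1  1  2  3  4  4  4  5  5  6
  1  1  1  2  3  4  5  5  5  6  6  7
  1  1  2  3  4  5  6  6  6  7  7  8
  1  1  2  3  4  5  6  7  7  8  8  9
  1  2  3  4  5  6  7  8  8  9  9  10
  1  2  3  4  5  6  7  8  9  10  10  11
  1  2  3  4  5  6  7  8  9  10  11  12

hence w(1..12) = (6, 7, 5, 1, 10, 12, 4, 3, 8, 2, 9, 11).

|D(w)|=29, |Ess(w)|=7:

[(2, 5, 0), (3, 4, 0), (6, 4, 1), (6, 9, 4), (6, 11, 5), (7, 3, 1), (9, 2, 1)]
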